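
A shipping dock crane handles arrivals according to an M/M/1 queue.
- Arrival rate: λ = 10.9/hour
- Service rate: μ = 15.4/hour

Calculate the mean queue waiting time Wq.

First, compute utilization: ρ = λ/μ = 10.9/15.4 = 0.7078
For M/M/1: Wq = λ/(μ(μ-λ))
Wq = 10.9/(15.4 × (15.4-10.9))
Wq = 10.9/(15.4 × 4.50)
Wq = 0.1573 hours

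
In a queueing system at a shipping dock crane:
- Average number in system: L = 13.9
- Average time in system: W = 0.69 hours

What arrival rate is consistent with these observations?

Little's Law: L = λW, so λ = L/W
λ = 13.9/0.69 = 20.1449 containers/hour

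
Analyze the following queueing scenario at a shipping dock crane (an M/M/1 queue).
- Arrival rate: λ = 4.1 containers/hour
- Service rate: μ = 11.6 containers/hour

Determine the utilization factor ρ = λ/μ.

Server utilization: ρ = λ/μ
ρ = 4.1/11.6 = 0.3534
The server is busy 35.34% of the time.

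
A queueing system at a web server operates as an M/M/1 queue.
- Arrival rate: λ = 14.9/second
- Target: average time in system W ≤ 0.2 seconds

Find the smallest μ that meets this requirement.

For M/M/1: W = 1/(μ-λ)
Need W ≤ 0.2, so 1/(μ-λ) ≤ 0.2
μ - λ ≥ 1/0.2 = 5.0000
μ ≥ 14.9 + 5.0000 = 19.9000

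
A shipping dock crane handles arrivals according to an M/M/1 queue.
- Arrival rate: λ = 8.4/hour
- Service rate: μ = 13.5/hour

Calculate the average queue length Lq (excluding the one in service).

ρ = λ/μ = 8.4/13.5 = 0.6222
For M/M/1: Lq = λ²/(μ(μ-λ))
Lq = 70.56/(13.5 × 5.10)
Lq = 1.0248 containers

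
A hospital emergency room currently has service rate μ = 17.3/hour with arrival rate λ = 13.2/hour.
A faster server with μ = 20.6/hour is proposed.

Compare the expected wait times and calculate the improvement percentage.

System 1: ρ₁ = 13.2/17.3 = 0.7630, W₁ = 1/(17.3-13.2) = 0.24390
System 2: ρ₂ = 13.2/20.6 = 0.6408, W₂ = 1/(20.6-13.2) = 0.13514
Improvement: (W₁-W₂)/W₁ = (0.24390-0.13514)/0.24390 = 44.59%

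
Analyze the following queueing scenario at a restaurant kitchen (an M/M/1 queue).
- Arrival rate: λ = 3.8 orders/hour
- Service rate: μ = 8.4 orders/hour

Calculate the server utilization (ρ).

Server utilization: ρ = λ/μ
ρ = 3.8/8.4 = 0.4524
The server is busy 45.24% of the time.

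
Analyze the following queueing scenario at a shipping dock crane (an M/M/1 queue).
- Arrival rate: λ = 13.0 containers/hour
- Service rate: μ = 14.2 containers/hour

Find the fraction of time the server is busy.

Server utilization: ρ = λ/μ
ρ = 13.0/14.2 = 0.9155
The server is busy 91.55% of the time.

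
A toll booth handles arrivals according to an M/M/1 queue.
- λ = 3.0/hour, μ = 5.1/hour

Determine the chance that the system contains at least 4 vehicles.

ρ = λ/μ = 3.0/5.1 = 0.5882
P(N ≥ n) = ρⁿ
P(N ≥ 4) = 0.5882^4
P(N ≥ 4) = 0.1197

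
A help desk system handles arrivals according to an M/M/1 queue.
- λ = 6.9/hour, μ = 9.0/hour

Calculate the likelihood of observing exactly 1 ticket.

ρ = λ/μ = 6.9/9.0 = 0.7667
P(n) = (1-ρ)ρⁿ
P(1) = (1-0.7667) × 0.7667^1
P(1) = 0.2333 × 0.7667
P(1) = 0.1789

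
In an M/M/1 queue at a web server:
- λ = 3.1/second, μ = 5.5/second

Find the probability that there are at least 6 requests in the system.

ρ = λ/μ = 3.1/5.5 = 0.56364
P(N ≥ n) = ρⁿ
P(N ≥ 6) = 0.56364^6
P(N ≥ 6) = 0.03206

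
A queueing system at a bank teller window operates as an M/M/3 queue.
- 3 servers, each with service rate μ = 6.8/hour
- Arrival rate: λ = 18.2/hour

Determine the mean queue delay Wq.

Traffic intensity: ρ = λ/(cμ) = 18.2/(3×6.8) = 0.8922
Since ρ = 0.8922 < 1, system is stable.
Offered load a = λ/μ = cρ = 18.2/6.8 = 2.6765
P₀ = [ Σₙ₌₀^2 aⁿ/n! + a^3/(3!(1-ρ)) ]⁻¹
Σ = a^0/0! + a^1/1! + a^2/2! = 1.0000 + 2.6765 + 3.5817 = 7.2582
a^3/(3!(1-ρ)) = 19.17288/(6 × 0.1078431) = 29.6308
P₀ = 1/(7.2582 + 29.6308) = 0.02711
Lq = P₀·a^3·ρ / (3!(1-ρ)²) = 0.027108 × 19.1729 × 0.89216 / (6 × 0.011630) = 6.6450
Wq = Lq/λ = 6.6450/18.2 = 0.3651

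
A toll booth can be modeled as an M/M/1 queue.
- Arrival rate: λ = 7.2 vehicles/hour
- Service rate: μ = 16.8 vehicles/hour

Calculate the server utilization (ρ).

Server utilization: ρ = λ/μ
ρ = 7.2/16.8 = 0.4286
The server is busy 42.86% of the time.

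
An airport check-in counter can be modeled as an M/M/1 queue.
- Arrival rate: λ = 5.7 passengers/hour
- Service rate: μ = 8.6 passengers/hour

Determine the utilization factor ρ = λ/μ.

Server utilization: ρ = λ/μ
ρ = 5.7/8.6 = 0.6628
The server is busy 66.28% of the time.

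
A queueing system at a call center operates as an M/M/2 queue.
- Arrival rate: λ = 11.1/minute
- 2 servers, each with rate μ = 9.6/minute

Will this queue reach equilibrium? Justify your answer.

Stability requires ρ = λ/(cμ) < 1
ρ = 11.1/(2 × 9.6) = 11.1/19.20 = 0.5781
Since 0.5781 < 1, the system is STABLE.
The servers are busy 57.81% of the time.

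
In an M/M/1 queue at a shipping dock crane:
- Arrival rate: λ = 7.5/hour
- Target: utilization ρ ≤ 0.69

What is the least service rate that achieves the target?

ρ = λ/μ, so μ = λ/ρ
μ ≥ 7.5/0.69 = 10.8696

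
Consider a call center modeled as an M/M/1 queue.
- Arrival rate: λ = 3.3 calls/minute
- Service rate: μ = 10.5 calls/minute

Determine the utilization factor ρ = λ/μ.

Server utilization: ρ = λ/μ
ρ = 3.3/10.5 = 0.3143
The server is busy 31.43% of the time.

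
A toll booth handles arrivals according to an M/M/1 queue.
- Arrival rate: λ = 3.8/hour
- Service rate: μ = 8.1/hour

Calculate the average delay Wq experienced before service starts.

First, compute utilization: ρ = λ/μ = 3.8/8.1 = 0.4691
For M/M/1: Wq = λ/(μ(μ-λ))
Wq = 3.8/(8.1 × (8.1-3.8))
Wq = 3.8/(8.1 × 4.30)
Wq = 0.1091 hours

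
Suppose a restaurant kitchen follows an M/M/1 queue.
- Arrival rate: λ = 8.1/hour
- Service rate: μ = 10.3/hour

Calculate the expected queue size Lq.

ρ = λ/μ = 8.1/10.3 = 0.7864
For M/M/1: Lq = λ²/(μ(μ-λ))
Lq = 65.61/(10.3 × 2.20)
Lq = 2.8954 orders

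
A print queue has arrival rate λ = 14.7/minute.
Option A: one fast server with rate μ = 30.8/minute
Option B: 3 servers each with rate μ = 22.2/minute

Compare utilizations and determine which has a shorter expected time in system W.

Option A: single server μ = 30.8 (M/M/1)
  ρ_A = 14.7/30.8 = 0.4773
  W_A = 1/(μ-λ) = 1/(30.8-14.7) = 1/16.10 = 0.06211

Option B: 3 servers μ = 22.2 (M/M/3)
  ρ_B = λ/(cμ) = 14.7/(3×22.2) = 0.2207
  Offered load a = λ/μ = cρ = 14.7/22.2 = 0.6622
  P₀ = [ Σₙ₌₀^2 aⁿ/n! + a^3/(3!(1-ρ)) ]⁻¹
  Σ = a^0/0! + a^1/1! + a^2/2! = 1.0000 + 0.6622 + 0.2192 = 1.8814
  a^3/(3!(1-ρ)) = 0.2903/(6 × 0.7793) = 0.06209
  P₀ = 1/(1.8814 + 0.06209) = 0.5145
  Lq = P₀·a^3·ρ / (3!(1-ρ)²) = 0.51454 × 0.29033 × 0.22072 / (6 × 0.60728) = 0.009049
  Wq_B = Lq/λ = 0.00904935/14.7 = 0.00061560
  W_B = Wq_B + 1/μ = 0.00061560 + 0.045045 = 0.04566

Since W_B = 0.04566 < W_A = 0.06211, Option B (multiple servers) has the shorter time in system.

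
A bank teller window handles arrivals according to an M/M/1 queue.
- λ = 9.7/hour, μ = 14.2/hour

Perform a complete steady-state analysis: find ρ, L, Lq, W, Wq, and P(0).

Step 1: ρ = λ/μ = 9.7/14.2 = 0.6831
Step 2: L = λ/(μ-λ) = 9.7/4.50 = 2.1556
Step 3: Lq = λ²/(μ(μ-λ)) = 94.09/(14.2×4.50) = 1.4725
Step 4: W = 1/(μ-λ) = 1/4.50 = 0.222222
Step 5: Wq = λ/(μ(μ-λ)) = 9.7/(14.2×4.50) = 0.1518
Step 6: P(0) = 1-ρ = 0.3169
Verify: L = λW = 9.7×0.222222 = 2.1556 ✔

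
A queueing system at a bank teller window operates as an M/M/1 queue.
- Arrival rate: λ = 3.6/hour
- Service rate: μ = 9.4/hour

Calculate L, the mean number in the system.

ρ = λ/μ = 3.6/9.4 = 0.3830
For M/M/1: L = λ/(μ-λ)
L = 3.6/(9.4-3.6) = 3.6/5.80
L = 0.6207 transactions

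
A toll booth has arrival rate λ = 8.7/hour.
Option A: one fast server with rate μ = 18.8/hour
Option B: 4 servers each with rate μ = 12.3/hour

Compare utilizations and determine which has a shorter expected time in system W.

Option A: single server μ = 18.8 (M/M/1)
  ρ_A = 8.7/18.8 = 0.4628
  W_A = 1/(μ-λ) = 1/(18.8-8.7) = 1/10.10 = 0.09901

Option B: 4 servers μ = 12.3 (M/M/4)
  ρ_B = λ/(cμ) = 8.7/(4×12.3) = 0.1768
  Offered load a = λ/μ = cρ = 8.7/12.3 = 0.7073
  P₀ = [ Σₙ₌₀^3 aⁿ/n! + a^4/(4!(1-ρ)) ]⁻¹
  Σ = a^0/0! + a^1/1! + a^2/2! + a^3/3! = 1.0000 + 0.7073 + 0.2501 + 0.05898 = 2.0164
  a^4/(4!(1-ρ)) = 0.2503/(24 × 0.8232) = 0.01267
  P₀ = 1/(2.0164 + 0.01267) = 0.4928
  Lq = P₀·a^4·ρ / (4!(1-ρ)²) = 0.4928 × 0.2503 × 0.1768 / (24 × 0.6776) = 0.001341
  Wq_B = Lq/λ = 0.0013413/8.7 = 0.0001542
  W_B = Wq_B + 1/μ = 0.0001542 + 0.08130 = 0.08145

Since W_B = 0.08145 < W_A = 0.09901, Option B (multiple servers) has the shorter time in system.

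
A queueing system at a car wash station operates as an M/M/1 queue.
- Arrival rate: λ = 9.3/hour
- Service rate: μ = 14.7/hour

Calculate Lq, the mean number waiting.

ρ = λ/μ = 9.3/14.7 = 0.6327
For M/M/1: Lq = λ²/(μ(μ-λ))
Lq = 86.49/(14.7 × 5.40)
Lq = 1.0896 cars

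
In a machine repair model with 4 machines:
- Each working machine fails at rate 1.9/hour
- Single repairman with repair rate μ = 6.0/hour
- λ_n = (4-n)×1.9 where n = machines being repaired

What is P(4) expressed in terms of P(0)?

P(4)/P(0) = ∏_{i=0}^{4-1} λ_i/μ_{i+1}
= (4-0)×1.9/6.0 × (4-1)×1.9/6.0 × (4-2)×1.9/6.0 × (4-3)×1.9/6.0
= 0.2413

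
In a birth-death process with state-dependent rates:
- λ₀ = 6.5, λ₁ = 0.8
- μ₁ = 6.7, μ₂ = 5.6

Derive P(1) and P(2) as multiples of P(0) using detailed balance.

Balance equations:
State 0: λ₀P₀ = μ₁P₁ → P₁ = (λ₀/μ₁)P₀ = (6.5/6.7)P₀ = 0.9701P₀
State 1: P₂ = (λ₀λ₁)/(μ₁μ₂)P₀ = (6.5×0.8)/(6.7×5.6)P₀ = 0.1386P₀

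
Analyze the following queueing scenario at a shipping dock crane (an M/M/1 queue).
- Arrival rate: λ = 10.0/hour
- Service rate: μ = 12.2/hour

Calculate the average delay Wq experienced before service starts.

First, compute utilization: ρ = λ/μ = 10.0/12.2 = 0.8197
For M/M/1: Wq = λ/(μ(μ-λ))
Wq = 10.0/(12.2 × (12.2-10.0))
Wq = 10.0/(12.2 × 2.20)
Wq = 0.3726 hours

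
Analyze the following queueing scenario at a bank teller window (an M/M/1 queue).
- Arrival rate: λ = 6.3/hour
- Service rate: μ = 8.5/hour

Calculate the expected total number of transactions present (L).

ρ = λ/μ = 6.3/8.5 = 0.7412
For M/M/1: L = λ/(μ-λ)
L = 6.3/(8.5-6.3) = 6.3/2.20
L = 2.8636 transactions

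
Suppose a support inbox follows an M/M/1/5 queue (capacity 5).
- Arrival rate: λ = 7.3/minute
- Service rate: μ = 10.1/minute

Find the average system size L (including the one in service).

ρ = λ/μ = 7.3/10.1 = 0.72277
P₀ = (1-ρ)/(1-ρ^(K+1)) = (1-0.72277)/(1-0.72277^6) = 0.2772/0.8574 = 0.3233
P_K = P₀×ρ^K = 0.32332 × 0.72277^5 = 0.32332 × 0.19724 = 0.06377
L = ρ[1 - (K+1)ρ^K + Kρ^(K+1)] / [(1-ρ)(1-ρ^(K+1))]
L = 0.72277 × (1 - 6×0.197243 + 5×0.142561) / ((1 - 0.72277) × (1 - 0.142561)) = 1.6095 emails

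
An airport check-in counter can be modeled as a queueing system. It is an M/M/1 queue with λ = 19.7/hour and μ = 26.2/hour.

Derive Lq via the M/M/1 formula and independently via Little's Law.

Method 1 (direct): Lq = λ²/(μ(μ-λ)) = 388.09/(26.2 × 6.50) = 2.2789

Method 2 (Little's Law):
W = 1/(μ-λ) = 1/6.50 = 0.15385
Wq = W - 1/μ = 0.15385 - 0.038168 = 0.11568
Lq = λWq = 19.7 × 0.11568 = 2.2789 ✔ (matches Method 1)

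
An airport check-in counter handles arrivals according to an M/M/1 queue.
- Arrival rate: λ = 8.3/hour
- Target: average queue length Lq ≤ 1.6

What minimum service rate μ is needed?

For M/M/1: Lq = λ²/(μ(μ-λ))
Need Lq ≤ 1.6, i.e. μ(μ-λ) ≥ λ²/1.6
μ² - 8.3μ - 68.89/1.6 ≥ 0  →  μ² - 8.3μ - 43.05625 ≥ 0
Quadratic formula (positive root): μ = [λ + √(λ² + 4×43.05625)]/2
Discriminant: 68.89 + 4×43.05625 = 241.1150, √241.1150 = 15.5279
μ ≥ (8.3 + 15.5279)/2 = 11.9139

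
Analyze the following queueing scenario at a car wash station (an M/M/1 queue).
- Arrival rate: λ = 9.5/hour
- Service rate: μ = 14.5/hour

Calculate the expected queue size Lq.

ρ = λ/μ = 9.5/14.5 = 0.6552
For M/M/1: Lq = λ²/(μ(μ-λ))
Lq = 90.25/(14.5 × 5.00)
Lq = 1.2448 cars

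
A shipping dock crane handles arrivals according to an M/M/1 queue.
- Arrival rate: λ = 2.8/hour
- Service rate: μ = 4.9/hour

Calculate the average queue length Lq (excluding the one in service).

ρ = λ/μ = 2.8/4.9 = 0.5714
For M/M/1: Lq = λ²/(μ(μ-λ))
Lq = 7.84/(4.9 × 2.10)
Lq = 0.7619 containers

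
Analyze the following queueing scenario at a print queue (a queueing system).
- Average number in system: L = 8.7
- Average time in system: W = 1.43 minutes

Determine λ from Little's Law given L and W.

Little's Law: L = λW, so λ = L/W
λ = 8.7/1.43 = 6.0839 jobs/minute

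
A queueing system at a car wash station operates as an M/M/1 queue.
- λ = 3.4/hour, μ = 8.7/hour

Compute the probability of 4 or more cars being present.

ρ = λ/μ = 3.4/8.7 = 0.390805
P(N ≥ n) = ρⁿ
P(N ≥ 4) = 0.390805^4
P(N ≥ 4) = 0.02333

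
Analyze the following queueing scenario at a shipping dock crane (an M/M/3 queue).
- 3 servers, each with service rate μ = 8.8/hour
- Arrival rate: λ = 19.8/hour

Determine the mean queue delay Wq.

Traffic intensity: ρ = λ/(cμ) = 19.8/(3×8.8) = 0.7500
Since ρ = 0.7500 < 1, system is stable.
Offered load a = λ/μ = cρ = 19.8/8.8 = 2.2500
P₀ = [ Σₙ₌₀^2 aⁿ/n! + a^3/(3!(1-ρ)) ]⁻¹
Σ = a^0/0! + a^1/1! + a^2/2! = 1.0000 + 2.2500 + 2.5312 = 5.7812
a^3/(3!(1-ρ)) = 11.390625/(6 × 0.25000000) = 7.5938
P₀ = 1/(5.7812 + 7.5938) = 0.07477
Lq = P₀·a^3·ρ / (3!(1-ρ)²) = 0.074766 × 11.3906 × 0.75000 / (6 × 0.062500) = 1.7033
Wq = Lq/λ = 1.70327/19.8 = 0.08602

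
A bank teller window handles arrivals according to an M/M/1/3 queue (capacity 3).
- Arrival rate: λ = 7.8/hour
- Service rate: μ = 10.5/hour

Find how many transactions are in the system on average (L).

ρ = λ/μ = 7.8/10.5 = 0.74286
P₀ = (1-ρ)/(1-ρ^(K+1)) = (1-0.74286)/(1-0.74286^4) = 0.2571/0.6955 = 0.3697
P_K = P₀×ρ^K = 0.36973 × 0.74286^3 = 0.36973 × 0.40994 = 0.1516
L = ρ[1 - (K+1)ρ^K + Kρ^(K+1)] / [(1-ρ)(1-ρ^(K+1))]
L = 0.74286 × (1 - 4×0.409941 + 3×0.304528) / ((1 - 0.74286) × (1 - 0.304528)) = 1.1374 transactions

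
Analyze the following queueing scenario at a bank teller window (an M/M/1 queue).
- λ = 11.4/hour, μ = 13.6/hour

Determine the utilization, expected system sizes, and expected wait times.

Step 1: ρ = λ/μ = 11.4/13.6 = 0.8382
Step 2: L = λ/(μ-λ) = 11.4/2.20 = 5.1818
Step 3: Lq = λ²/(μ(μ-λ)) = 129.96/(13.6×2.20) = 4.3436
Step 4: W = 1/(μ-λ) = 1/2.20 = 0.454545
Step 5: Wq = λ/(μ(μ-λ)) = 11.4/(13.6×2.20) = 0.3810
Step 6: P(0) = 1-ρ = 0.1618
Verify: L = λW = 11.4×0.454545 = 5.1818 ✔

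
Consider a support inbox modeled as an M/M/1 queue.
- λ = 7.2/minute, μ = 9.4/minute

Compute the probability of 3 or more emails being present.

ρ = λ/μ = 7.2/9.4 = 0.76596
P(N ≥ n) = ρⁿ
P(N ≥ 3) = 0.76596^3
P(N ≥ 3) = 0.4494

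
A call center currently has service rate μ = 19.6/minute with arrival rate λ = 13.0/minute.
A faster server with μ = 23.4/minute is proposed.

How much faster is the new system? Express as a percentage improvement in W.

System 1: ρ₁ = 13.0/19.6 = 0.6633, W₁ = 1/(19.6-13.0) = 0.15152
System 2: ρ₂ = 13.0/23.4 = 0.5556, W₂ = 1/(23.4-13.0) = 0.096154
Improvement: (W₁-W₂)/W₁ = (0.15152-0.096154)/0.15152 = 36.54%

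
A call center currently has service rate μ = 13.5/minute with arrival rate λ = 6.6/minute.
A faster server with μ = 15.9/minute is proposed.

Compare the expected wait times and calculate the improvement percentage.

System 1: ρ₁ = 6.6/13.5 = 0.4889, W₁ = 1/(13.5-6.6) = 0.1449
System 2: ρ₂ = 6.6/15.9 = 0.4151, W₂ = 1/(15.9-6.6) = 0.1075
Improvement: (W₁-W₂)/W₁ = (0.1449-0.1075)/0.1449 = 25.81%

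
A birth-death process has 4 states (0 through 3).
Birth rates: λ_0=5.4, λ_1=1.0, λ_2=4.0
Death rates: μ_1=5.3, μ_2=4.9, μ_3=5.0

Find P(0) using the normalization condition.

Ratios P(n)/P(0) = (λ₀···λₙ₋₁)/(μ₁···μₙ):
P(1)/P(0) = (5.4)/(5.3) = 1.0189
P(2)/P(0) = (5.4×1.0)/(5.3×4.9) = 0.2079
P(3)/P(0) = (5.4×1.0×4.0)/(5.3×4.9×5.0) = 0.1663

Normalization: ∑ P(n) = 1
P(0) × (1.0000 + 1.0189 + 0.2079 + 0.1663) = 1
P(0) × 2.3931 = 1
P(0) = 1/2.3931 = 0.4179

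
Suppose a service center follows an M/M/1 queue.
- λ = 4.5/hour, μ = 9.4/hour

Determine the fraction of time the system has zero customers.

ρ = λ/μ = 4.5/9.4 = 0.4787
P(0) = 1 - ρ = 1 - 0.4787 = 0.5213
The server is idle 52.13% of the time.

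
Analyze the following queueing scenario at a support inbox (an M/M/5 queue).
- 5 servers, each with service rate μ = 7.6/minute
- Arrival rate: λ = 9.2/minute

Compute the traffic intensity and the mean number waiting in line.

Traffic intensity: ρ = λ/(cμ) = 9.2/(5×7.6) = 0.2421
Since ρ = 0.2421 < 1, system is stable.
Offered load a = λ/μ = cρ = 9.2/7.6 = 1.2105
P₀ = [ Σₙ₌₀^4 aⁿ/n! + a^5/(5!(1-ρ)) ]⁻¹
Σ = a^0/0! + a^1/1! + a^2/2! + a^3/3! + a^4/4! = 1.0000 + 1.2105 + 0.7327 + 0.2956 + 0.08947 = 3.3283
a^5/(5!(1-ρ)) = 2.5994/(120 × 0.7579) = 0.02858
P₀ = 1/(3.3283 + 0.02858) = 0.2979
Lq = P₀·a^5·ρ / (5!(1-ρ)²) = 0.2979 × 2.5994 × 0.2421 / (120 × 0.5744) = 0.002720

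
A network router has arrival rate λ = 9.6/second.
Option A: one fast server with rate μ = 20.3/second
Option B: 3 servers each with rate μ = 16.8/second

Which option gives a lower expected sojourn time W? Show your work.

Option A: single server μ = 20.3 (M/M/1)
  ρ_A = 9.6/20.3 = 0.4729
  W_A = 1/(μ-λ) = 1/(20.3-9.6) = 1/10.70 = 0.09346

Option B: 3 servers μ = 16.8 (M/M/3)
  ρ_B = λ/(cμ) = 9.6/(3×16.8) = 0.1905
  Offered load a = λ/μ = cρ = 9.6/16.8 = 0.5714
  P₀ = [ Σₙ₌₀^2 aⁿ/n! + a^3/(3!(1-ρ)) ]⁻¹
  Σ = a^0/0! + a^1/1! + a^2/2! = 1.0000 + 0.5714 + 0.1633 = 1.7347
  a^3/(3!(1-ρ)) = 0.1866/(6 × 0.8095) = 0.03842
  P₀ = 1/(1.7347 + 0.03842) = 0.5640
  Lq = P₀·a^3·ρ / (3!(1-ρ)²) = 0.56398 × 0.18659 × 0.19048 / (6 × 0.65533) = 0.005098
  Wq_B = Lq/λ = 0.005098/9.6 = 0.0005310
  W_B = Wq_B + 1/μ = 0.0005310 + 0.05952 = 0.06005

Since W_B = 0.06005 < W_A = 0.09346, Option B (multiple servers) has the shorter time in system.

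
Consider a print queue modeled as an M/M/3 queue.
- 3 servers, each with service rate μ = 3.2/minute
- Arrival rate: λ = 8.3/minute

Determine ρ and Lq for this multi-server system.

Traffic intensity: ρ = λ/(cμ) = 8.3/(3×3.2) = 0.8646
Since ρ = 0.8646 < 1, system is stable.
Offered load a = λ/μ = cρ = 8.3/3.2 = 2.5938
P₀ = [ Σₙ₌₀^2 aⁿ/n! + a^3/(3!(1-ρ)) ]⁻¹
Σ = a^0/0! + a^1/1! + a^2/2! = 1.00000 + 2.59375 + 3.36377 = 6.9575
a^3/(3!(1-ρ)) = 17.4496/(6 × 0.135417) = 21.4764
P₀ = 1/(6.9575 + 21.4764) = 0.03517
Lq = P₀·a^3·ρ / (3!(1-ρ)²) = 0.0351693 × 17.4496 × 0.864583 / (6 × 0.0183377) = 4.8224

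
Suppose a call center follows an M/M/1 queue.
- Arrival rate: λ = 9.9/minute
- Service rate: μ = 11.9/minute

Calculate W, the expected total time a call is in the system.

First, compute utilization: ρ = λ/μ = 9.9/11.9 = 0.8319
For M/M/1: W = 1/(μ-λ)
W = 1/(11.9-9.9) = 1/2.00
W = 0.5000 minutes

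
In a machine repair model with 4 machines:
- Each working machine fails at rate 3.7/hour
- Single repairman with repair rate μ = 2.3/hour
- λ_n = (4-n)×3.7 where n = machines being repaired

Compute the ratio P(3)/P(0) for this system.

P(3)/P(0) = ∏_{i=0}^{3-1} λ_i/μ_{i+1}
= (4-0)×3.7/2.3 × (4-1)×3.7/2.3 × (4-2)×3.7/2.3
= 99.9155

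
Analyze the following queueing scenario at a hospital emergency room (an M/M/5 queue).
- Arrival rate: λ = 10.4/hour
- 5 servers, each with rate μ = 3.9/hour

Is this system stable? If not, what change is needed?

Stability requires ρ = λ/(cμ) < 1
ρ = 10.4/(5 × 3.9) = 10.4/19.50 = 0.5333
Since 0.5333 < 1, the system is STABLE.
The servers are busy 53.33% of the time.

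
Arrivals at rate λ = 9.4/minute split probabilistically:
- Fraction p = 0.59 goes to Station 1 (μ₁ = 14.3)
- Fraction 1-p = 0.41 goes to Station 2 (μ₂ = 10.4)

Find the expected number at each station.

Effective rates: λ₁ = 9.4×0.59 = 5.546, λ₂ = 9.4×0.41 = 3.854
Station 1: ρ₁ = 5.546/14.3 = 0.3878, L₁ = ρ₁/(1-ρ₁) = 0.3878/(1-0.3878) = 0.6335
Station 2: ρ₂ = 3.854/10.4 = 0.3706, L₂ = ρ₂/(1-ρ₂) = 0.3706/(1-0.3706) = 0.5888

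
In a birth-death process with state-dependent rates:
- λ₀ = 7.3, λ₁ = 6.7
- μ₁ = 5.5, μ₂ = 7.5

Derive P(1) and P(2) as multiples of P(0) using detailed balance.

Balance equations:
State 0: λ₀P₀ = μ₁P₁ → P₁ = (λ₀/μ₁)P₀ = (7.3/5.5)P₀ = 1.3273P₀
State 1: P₂ = (λ₀λ₁)/(μ₁μ₂)P₀ = (7.3×6.7)/(5.5×7.5)P₀ = 1.1857P₀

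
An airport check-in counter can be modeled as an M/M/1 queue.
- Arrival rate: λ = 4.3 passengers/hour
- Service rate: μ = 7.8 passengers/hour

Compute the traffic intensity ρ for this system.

Server utilization: ρ = λ/μ
ρ = 4.3/7.8 = 0.5513
The server is busy 55.13% of the time.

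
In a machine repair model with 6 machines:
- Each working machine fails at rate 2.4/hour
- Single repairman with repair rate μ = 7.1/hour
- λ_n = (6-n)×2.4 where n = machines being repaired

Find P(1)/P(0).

P(1)/P(0) = ∏_{i=0}^{1-1} λ_i/μ_{i+1}
= (6-0)×2.4/7.1
= 2.0282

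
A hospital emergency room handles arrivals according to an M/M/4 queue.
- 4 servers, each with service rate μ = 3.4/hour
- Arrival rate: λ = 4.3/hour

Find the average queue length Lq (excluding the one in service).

Traffic intensity: ρ = λ/(cμ) = 4.3/(4×3.4) = 0.3162
Since ρ = 0.3162 < 1, system is stable.
Offered load a = λ/μ = cρ = 4.3/3.4 = 1.2647
P₀ = [ Σₙ₌₀^3 aⁿ/n! + a^4/(4!(1-ρ)) ]⁻¹
Σ = a^0/0! + a^1/1! + a^2/2! + a^3/3! = 1.0000 + 1.2647 + 0.79974 + 0.33715 = 3.4016
a^4/(4!(1-ρ)) = 2.5583/(24 × 0.6838) = 0.1559
P₀ = 1/(3.4016 + 0.1559) = 0.2811
Lq = P₀·a^4·ρ / (4!(1-ρ)²) = 0.2811 × 2.5583 × 0.3162 / (24 × 0.4676) = 0.02026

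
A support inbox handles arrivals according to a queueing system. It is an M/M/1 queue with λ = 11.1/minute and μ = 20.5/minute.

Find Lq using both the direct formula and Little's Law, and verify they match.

Method 1 (direct): Lq = λ²/(μ(μ-λ)) = 123.21/(20.5 × 9.40) = 0.6394

Method 2 (Little's Law):
W = 1/(μ-λ) = 1/9.40 = 0.10638
Wq = W - 1/μ = 0.10638 - 0.048780 = 0.05760
Lq = λWq = 11.1 × 0.05760 = 0.6394 ✔ (matches Method 1)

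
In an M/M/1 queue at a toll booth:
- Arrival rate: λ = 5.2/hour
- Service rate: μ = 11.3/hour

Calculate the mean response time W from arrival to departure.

First, compute utilization: ρ = λ/μ = 5.2/11.3 = 0.4602
For M/M/1: W = 1/(μ-λ)
W = 1/(11.3-5.2) = 1/6.10
W = 0.1639 hours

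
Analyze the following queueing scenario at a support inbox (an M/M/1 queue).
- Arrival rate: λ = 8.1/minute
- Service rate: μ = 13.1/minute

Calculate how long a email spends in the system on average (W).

First, compute utilization: ρ = λ/μ = 8.1/13.1 = 0.6183
For M/M/1: W = 1/(μ-λ)
W = 1/(13.1-8.1) = 1/5.00
W = 0.2000 minutes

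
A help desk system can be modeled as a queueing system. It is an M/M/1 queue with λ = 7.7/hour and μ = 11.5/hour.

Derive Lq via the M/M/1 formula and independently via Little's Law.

Method 1 (direct): Lq = λ²/(μ(μ-λ)) = 59.29/(11.5 × 3.80) = 1.3568

Method 2 (Little's Law):
W = 1/(μ-λ) = 1/3.80 = 0.2631579
Wq = W - 1/μ = 0.2631579 - 0.08695652 = 0.1762014
Lq = λWq = 7.7 × 0.1762014 = 1.3568 ✔ (matches Method 1)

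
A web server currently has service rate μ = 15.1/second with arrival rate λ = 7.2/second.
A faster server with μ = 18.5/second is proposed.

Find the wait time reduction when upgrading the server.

System 1: ρ₁ = 7.2/15.1 = 0.4768, W₁ = 1/(15.1-7.2) = 0.1266
System 2: ρ₂ = 7.2/18.5 = 0.3892, W₂ = 1/(18.5-7.2) = 0.08850
Improvement: (W₁-W₂)/W₁ = (0.1266-0.08850)/0.1266 = 30.09%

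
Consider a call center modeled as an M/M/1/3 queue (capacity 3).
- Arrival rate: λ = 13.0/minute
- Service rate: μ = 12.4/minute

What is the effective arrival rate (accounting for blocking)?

ρ = λ/μ = 13.0/12.4 = 1.0484
P₀ = (1-ρ)/(1-ρ^(K+1)) = (1-1.0484)/(1-1.0484^4) = -0.04840/-0.2081 = 0.2326
P_K = P₀×ρ^K = 0.2326 × 1.0484^3 = 0.2326 × 1.1523 = 0.2680
λ_eff = λ(1-P_K) = 13.0 × (1 - 0.26799) = 13.0 × 0.73201 = 9.5161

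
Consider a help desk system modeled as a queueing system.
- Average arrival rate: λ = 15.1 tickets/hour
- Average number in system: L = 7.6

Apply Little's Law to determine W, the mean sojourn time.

Little's Law: L = λW, so W = L/λ
W = 7.6/15.1 = 0.5033 hours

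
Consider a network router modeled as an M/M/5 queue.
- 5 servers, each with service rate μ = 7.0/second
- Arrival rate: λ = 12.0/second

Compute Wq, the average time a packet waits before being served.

Traffic intensity: ρ = λ/(cμ) = 12.0/(5×7.0) = 0.3429
Since ρ = 0.3429 < 1, system is stable.
Offered load a = λ/μ = cρ = 12.0/7.0 = 1.7143
P₀ = [ Σₙ₌₀^4 aⁿ/n! + a^5/(5!(1-ρ)) ]⁻¹
Σ = a^0/0! + a^1/1! + a^2/2! + a^3/3! + a^4/4! = 1.0000 + 1.7143 + 1.4694 + 0.83965 + 0.35985 = 5.3832
a^5/(5!(1-ρ)) = 14.8053/(120 × 0.65714) = 0.1877
P₀ = 1/(5.3832 + 0.1877) = 0.1795
Lq = P₀·a^5·ρ / (5!(1-ρ)²) = 0.17950 × 14.8053 × 0.34286 / (120 × 0.43184) = 0.01758
Wq = Lq/λ = 0.01758/12.0 = 0.001465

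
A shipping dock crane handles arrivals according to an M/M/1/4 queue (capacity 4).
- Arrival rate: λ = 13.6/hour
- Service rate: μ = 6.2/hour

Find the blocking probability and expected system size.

ρ = λ/μ = 13.6/6.2 = 2.19355
P₀ = (1-ρ)/(1-ρ^(K+1)) = (1-2.19355)/(1-2.19355^5) = -1.1936/-49.7853 = 0.02397
P_K = P₀×ρ^K = 0.02397 × 2.19355^4 = 0.02397 × 23.1521 = 0.5550
Blocking probability P_4 = 0.5550 (55.50%)
L = ρ[1 - (K+1)ρ^K + Kρ^(K+1)] / [(1-ρ)(1-ρ^(K+1))]
L = 2.19355 × (1 - 5×23.1521 + 4×50.7853) / ((1 - 2.19355) × (1 - 50.7853)) = 3.2626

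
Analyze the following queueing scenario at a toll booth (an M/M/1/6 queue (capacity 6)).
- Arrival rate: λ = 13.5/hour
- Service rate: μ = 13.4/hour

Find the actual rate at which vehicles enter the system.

ρ = λ/μ = 13.5/13.4 = 1.00746
P₀ = (1-ρ)/(1-ρ^(K+1)) = (1-1.00746)/(1-1.00746^7) = -0.007460/-0.05340 = 0.1397
P_K = P₀×ρ^K = 0.1397 × 1.00746^6 = 0.1397 × 1.0456 = 0.1461
λ_eff = λ(1-P_K) = 13.5 × (1 - 0.146063) = 13.5 × 0.853937 = 11.5281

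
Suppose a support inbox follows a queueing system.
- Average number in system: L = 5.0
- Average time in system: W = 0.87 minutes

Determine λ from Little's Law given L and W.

Little's Law: L = λW, so λ = L/W
λ = 5.0/0.87 = 5.7471 emails/minute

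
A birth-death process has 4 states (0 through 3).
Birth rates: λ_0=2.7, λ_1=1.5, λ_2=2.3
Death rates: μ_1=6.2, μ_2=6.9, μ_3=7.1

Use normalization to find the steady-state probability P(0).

Ratios P(n)/P(0) = (λ₀···λₙ₋₁)/(μ₁···μₙ):
P(1)/P(0) = (2.7)/(6.2) = 0.4355
P(2)/P(0) = (2.7×1.5)/(6.2×6.9) = 0.09467
P(3)/P(0) = (2.7×1.5×2.3)/(6.2×6.9×7.1) = 0.03067

Normalization: ∑ P(n) = 1
P(0) × (1.0000 + 0.4355 + 0.09467 + 0.03067) = 1
P(0) × 1.5608 = 1
P(0) = 1/1.5608 = 0.6407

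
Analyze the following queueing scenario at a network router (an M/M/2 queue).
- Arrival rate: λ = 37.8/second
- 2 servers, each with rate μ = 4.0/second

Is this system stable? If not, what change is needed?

Stability requires ρ = λ/(cμ) < 1
ρ = 37.8/(2 × 4.0) = 37.8/8.00 = 4.7250
Since 4.7250 ≥ 1, the system is UNSTABLE.
Need c > λ/μ = 37.8/4.0 = 9.45.
Minimum servers needed: c = 10.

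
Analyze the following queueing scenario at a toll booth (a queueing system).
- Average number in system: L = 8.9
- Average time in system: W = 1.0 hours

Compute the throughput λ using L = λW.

Little's Law: L = λW, so λ = L/W
λ = 8.9/1.0 = 8.9000 vehicles/hour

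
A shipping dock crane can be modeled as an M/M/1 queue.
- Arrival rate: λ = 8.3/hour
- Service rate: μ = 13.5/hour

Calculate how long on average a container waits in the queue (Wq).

First, compute utilization: ρ = λ/μ = 8.3/13.5 = 0.6148
For M/M/1: Wq = λ/(μ(μ-λ))
Wq = 8.3/(13.5 × (13.5-8.3))
Wq = 8.3/(13.5 × 5.20)
Wq = 0.1182 hours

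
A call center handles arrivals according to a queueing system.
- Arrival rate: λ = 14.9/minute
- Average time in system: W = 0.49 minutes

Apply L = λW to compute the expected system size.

Little's Law: L = λW
L = 14.9 × 0.49 = 7.3010 calls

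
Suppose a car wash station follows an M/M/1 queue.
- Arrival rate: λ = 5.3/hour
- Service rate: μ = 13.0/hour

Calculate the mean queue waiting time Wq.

First, compute utilization: ρ = λ/μ = 5.3/13.0 = 0.4077
For M/M/1: Wq = λ/(μ(μ-λ))
Wq = 5.3/(13.0 × (13.0-5.3))
Wq = 5.3/(13.0 × 7.70)
Wq = 0.05295 hours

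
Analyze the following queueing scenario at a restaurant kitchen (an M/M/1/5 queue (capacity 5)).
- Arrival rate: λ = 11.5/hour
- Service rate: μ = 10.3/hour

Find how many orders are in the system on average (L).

ρ = λ/μ = 11.5/10.3 = 1.1165
P₀ = (1-ρ)/(1-ρ^(K+1)) = (1-1.1165)/(1-1.1165^6) = -0.1165/-0.9371 = 0.1243
P_K = P₀×ρ^K = 0.1243 × 1.1165^5 = 0.1243 × 1.7350 = 0.2157
L = ρ[1 - (K+1)ρ^K + Kρ^(K+1)] / [(1-ρ)(1-ρ^(K+1))]
L = 1.1165 × (1 - 6×1.734977 + 5×1.937101) / ((1 - 1.1165) × (1 - 1.937101)) = 2.8190 orders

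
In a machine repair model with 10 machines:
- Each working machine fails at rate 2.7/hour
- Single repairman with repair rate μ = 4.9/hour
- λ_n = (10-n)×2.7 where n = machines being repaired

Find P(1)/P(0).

P(1)/P(0) = ∏_{i=0}^{1-1} λ_i/μ_{i+1}
= (10-0)×2.7/4.9
= 5.5102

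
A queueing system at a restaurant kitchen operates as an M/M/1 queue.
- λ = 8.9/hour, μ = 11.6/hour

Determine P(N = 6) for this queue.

ρ = λ/μ = 8.9/11.6 = 0.76724
P(n) = (1-ρ)ρⁿ
P(6) = (1-0.76724) × 0.76724^6
P(6) = 0.23276 × 0.20398
P(6) = 0.04748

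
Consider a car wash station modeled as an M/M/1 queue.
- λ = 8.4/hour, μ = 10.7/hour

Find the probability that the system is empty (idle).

ρ = λ/μ = 8.4/10.7 = 0.7850
P(0) = 1 - ρ = 1 - 0.7850 = 0.2150
The server is idle 21.50% of the time.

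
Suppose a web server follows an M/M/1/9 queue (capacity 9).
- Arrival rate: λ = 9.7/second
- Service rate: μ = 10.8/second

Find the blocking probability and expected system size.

ρ = λ/μ = 9.7/10.8 = 0.898148
P₀ = (1-ρ)/(1-ρ^(K+1)) = (1-0.898148)/(1-0.898148^10) = 0.10185/0.65843 = 0.1547
P_K = P₀×ρ^K = 0.1547 × 0.898148^9 = 0.1547 × 0.3803 = 0.05883
Blocking probability P_9 = 0.05883 (5.88%)
L = ρ[1 - (K+1)ρ^K + Kρ^(K+1)] / [(1-ρ)(1-ρ^(K+1))]
L = 0.898148 × (1 - 10×0.380304 + 9×0.341569) / ((1 - 0.898148) × (1 - 0.341569)) = 3.6305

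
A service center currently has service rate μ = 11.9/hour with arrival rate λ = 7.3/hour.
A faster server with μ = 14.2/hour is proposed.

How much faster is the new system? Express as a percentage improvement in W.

System 1: ρ₁ = 7.3/11.9 = 0.6134, W₁ = 1/(11.9-7.3) = 0.21739
System 2: ρ₂ = 7.3/14.2 = 0.5141, W₂ = 1/(14.2-7.3) = 0.14493
Improvement: (W₁-W₂)/W₁ = (0.21739-0.14493)/0.21739 = 33.33%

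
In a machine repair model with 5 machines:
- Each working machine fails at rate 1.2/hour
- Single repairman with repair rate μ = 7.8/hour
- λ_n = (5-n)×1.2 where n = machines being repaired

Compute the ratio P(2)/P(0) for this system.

P(2)/P(0) = ∏_{i=0}^{2-1} λ_i/μ_{i+1}
= (5-0)×1.2/7.8 × (5-1)×1.2/7.8
= 0.4734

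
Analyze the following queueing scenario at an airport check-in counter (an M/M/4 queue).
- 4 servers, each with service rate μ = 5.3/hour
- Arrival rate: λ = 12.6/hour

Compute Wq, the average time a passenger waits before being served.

Traffic intensity: ρ = λ/(cμ) = 12.6/(4×5.3) = 0.5943
Since ρ = 0.5943 < 1, system is stable.
Offered load a = λ/μ = cρ = 12.6/5.3 = 2.3774
P₀ = [ Σₙ₌₀^3 aⁿ/n! + a^4/(4!(1-ρ)) ]⁻¹
Σ = a^0/0! + a^1/1! + a^2/2! + a^3/3! = 1.0000 + 2.3774 + 2.8259 + 2.2394 = 8.4427
a^4/(4!(1-ρ)) = 31.9432/(24 × 0.40566) = 3.2810
P₀ = 1/(8.4427 + 3.2810) = 0.08530
Lq = P₀·a^4·ρ / (4!(1-ρ)²) = 0.085298 × 31.9432 × 0.59434 / (24 × 0.16456) = 0.4100
Wq = Lq/λ = 0.4100/12.6 = 0.03254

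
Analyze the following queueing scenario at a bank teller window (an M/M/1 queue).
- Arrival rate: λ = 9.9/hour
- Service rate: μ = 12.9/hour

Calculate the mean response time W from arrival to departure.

First, compute utilization: ρ = λ/μ = 9.9/12.9 = 0.7674
For M/M/1: W = 1/(μ-λ)
W = 1/(12.9-9.9) = 1/3.00
W = 0.3333 hours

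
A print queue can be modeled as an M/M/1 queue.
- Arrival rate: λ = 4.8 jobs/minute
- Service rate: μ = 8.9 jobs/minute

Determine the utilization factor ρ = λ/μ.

Server utilization: ρ = λ/μ
ρ = 4.8/8.9 = 0.5393
The server is busy 53.93% of the time.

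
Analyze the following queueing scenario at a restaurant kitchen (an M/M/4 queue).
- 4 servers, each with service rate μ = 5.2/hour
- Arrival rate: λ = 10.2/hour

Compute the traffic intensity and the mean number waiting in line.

Traffic intensity: ρ = λ/(cμ) = 10.2/(4×5.2) = 0.4904
Since ρ = 0.4904 < 1, system is stable.
Offered load a = λ/μ = cρ = 10.2/5.2 = 1.9615
P₀ = [ Σₙ₌₀^3 aⁿ/n! + a^4/(4!(1-ρ)) ]⁻¹
Σ = a^0/0! + a^1/1! + a^2/2! + a^3/3! = 1.0000 + 1.9615 + 1.9238 + 1.2579 = 6.1432
a^4/(4!(1-ρ)) = 14.8043/(24 × 0.50962) = 1.2104
P₀ = 1/(6.1432 + 1.2104) = 0.1360
Lq = P₀·a^4·ρ / (4!(1-ρ)²) = 0.1360 × 14.8043 × 0.4904 / (24 × 0.2597) = 0.1584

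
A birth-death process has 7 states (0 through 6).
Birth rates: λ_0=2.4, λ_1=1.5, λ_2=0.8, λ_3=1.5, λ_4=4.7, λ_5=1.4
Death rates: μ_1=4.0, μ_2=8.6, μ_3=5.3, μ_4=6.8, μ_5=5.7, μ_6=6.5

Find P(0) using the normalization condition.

Ratios P(n)/P(0) = (λ₀···λₙ₋₁)/(μ₁···μₙ):
P(1)/P(0) = (2.4)/(4.0) = 0.60000
P(2)/P(0) = (2.4×1.5)/(4.0×8.6) = 0.10465
P(3)/P(0) = (2.4×1.5×0.8)/(4.0×8.6×5.3) = 0.015796
P(4)/P(0) = (2.4×1.5×0.8×1.5)/(4.0×8.6×5.3×6.8) = 0.0034845
P(5)/P(0) = (2.4×1.5×0.8×1.5×4.7)/(4.0×8.6×5.3×6.8×5.7) = 0.0028732
P(6)/P(0) = (2.4×1.5×0.8×1.5×4.7×1.4)/(4.0×8.6×5.3×6.8×5.7×6.5) = 0.00061884

Normalization: ∑ P(n) = 1
P(0) × (1.0000 + 0.60000 + 0.10465 + 0.015796 + 0.0034845 + 0.0028732 + 0.00061884) = 1
P(0) × 1.7274 = 1
P(0) = 1/1.7274 = 0.5789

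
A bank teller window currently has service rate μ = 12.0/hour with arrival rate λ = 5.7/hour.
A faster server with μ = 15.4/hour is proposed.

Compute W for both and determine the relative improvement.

System 1: ρ₁ = 5.7/12.0 = 0.4750, W₁ = 1/(12.0-5.7) = 0.15873
System 2: ρ₂ = 5.7/15.4 = 0.3701, W₂ = 1/(15.4-5.7) = 0.10309
Improvement: (W₁-W₂)/W₁ = (0.15873-0.10309)/0.15873 = 35.05%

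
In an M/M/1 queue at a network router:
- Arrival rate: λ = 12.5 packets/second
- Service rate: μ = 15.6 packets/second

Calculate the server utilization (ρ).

Server utilization: ρ = λ/μ
ρ = 12.5/15.6 = 0.8013
The server is busy 80.13% of the time.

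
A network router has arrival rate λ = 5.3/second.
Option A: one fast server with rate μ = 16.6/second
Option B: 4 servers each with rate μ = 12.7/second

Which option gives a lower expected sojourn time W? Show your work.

Option A: single server μ = 16.6 (M/M/1)
  ρ_A = 5.3/16.6 = 0.3193
  W_A = 1/(μ-λ) = 1/(16.6-5.3) = 1/11.30 = 0.08850

Option B: 4 servers μ = 12.7 (M/M/4)
  ρ_B = λ/(cμ) = 5.3/(4×12.7) = 0.1043
  Offered load a = λ/μ = cρ = 5.3/12.7 = 0.4173
  P₀ = [ Σₙ₌₀^3 aⁿ/n! + a^4/(4!(1-ρ)) ]⁻¹
  Σ = a^0/0! + a^1/1! + a^2/2! + a^3/3! = 1.0000 + 0.4173 + 0.08708 + 0.01211 = 1.5165
  a^4/(4!(1-ρ)) = 0.03033/(24 × 0.8957) = 0.001411
  P₀ = 1/(1.5165 + 0.001411) = 0.6588
  Lq = P₀·a^4·ρ / (4!(1-ρ)²) = 0.65879 × 0.030331 × 0.10433 / (24 × 0.80222) = 0.0001083
  Wq_B = Lq/λ = 0.0001083/5.3 = 0.00002043
  W_B = Wq_B + 1/μ = 0.00002043 + 0.07874 = 0.07876

Since W_B = 0.07876 < W_A = 0.08850, Option B (multiple servers) has the shorter time in system.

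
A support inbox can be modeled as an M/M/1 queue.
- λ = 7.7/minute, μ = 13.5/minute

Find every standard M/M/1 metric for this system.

Step 1: ρ = λ/μ = 7.7/13.5 = 0.5704
Step 2: L = λ/(μ-λ) = 7.7/5.80 = 1.3276
Step 3: Lq = λ²/(μ(μ-λ)) = 59.29/(13.5×5.80) = 0.7572
Step 4: W = 1/(μ-λ) = 1/5.80 = 0.17241
Step 5: Wq = λ/(μ(μ-λ)) = 7.7/(13.5×5.80) = 0.09834
Step 6: P(0) = 1-ρ = 0.4296
Verify: L = λW = 7.7×0.17241 = 1.3276 ✔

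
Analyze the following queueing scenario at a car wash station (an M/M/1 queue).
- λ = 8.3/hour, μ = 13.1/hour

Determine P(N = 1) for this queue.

ρ = λ/μ = 8.3/13.1 = 0.6336
P(n) = (1-ρ)ρⁿ
P(1) = (1-0.6336) × 0.6336^1
P(1) = 0.3664 × 0.6336
P(1) = 0.2322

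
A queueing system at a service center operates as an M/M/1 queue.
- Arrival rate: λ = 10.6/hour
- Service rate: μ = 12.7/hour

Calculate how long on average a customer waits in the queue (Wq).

First, compute utilization: ρ = λ/μ = 10.6/12.7 = 0.8346
For M/M/1: Wq = λ/(μ(μ-λ))
Wq = 10.6/(12.7 × (12.7-10.6))
Wq = 10.6/(12.7 × 2.10)
Wq = 0.3975 hours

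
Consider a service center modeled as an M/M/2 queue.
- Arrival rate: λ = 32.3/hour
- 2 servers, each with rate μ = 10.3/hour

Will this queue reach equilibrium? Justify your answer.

Stability requires ρ = λ/(cμ) < 1
ρ = 32.3/(2 × 10.3) = 32.3/20.60 = 1.5680
Since 1.5680 ≥ 1, the system is UNSTABLE.
Need c > λ/μ = 32.3/10.3 = 3.14.
Minimum servers needed: c = 4.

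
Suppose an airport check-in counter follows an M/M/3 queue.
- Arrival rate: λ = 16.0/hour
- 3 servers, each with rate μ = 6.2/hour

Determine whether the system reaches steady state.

Stability requires ρ = λ/(cμ) < 1
ρ = 16.0/(3 × 6.2) = 16.0/18.60 = 0.8602
Since 0.8602 < 1, the system is STABLE.
The servers are busy 86.02% of the time.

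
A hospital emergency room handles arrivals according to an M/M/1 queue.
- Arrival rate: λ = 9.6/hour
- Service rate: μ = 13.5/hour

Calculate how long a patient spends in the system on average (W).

First, compute utilization: ρ = λ/μ = 9.6/13.5 = 0.7111
For M/M/1: W = 1/(μ-λ)
W = 1/(13.5-9.6) = 1/3.90
W = 0.2564 hours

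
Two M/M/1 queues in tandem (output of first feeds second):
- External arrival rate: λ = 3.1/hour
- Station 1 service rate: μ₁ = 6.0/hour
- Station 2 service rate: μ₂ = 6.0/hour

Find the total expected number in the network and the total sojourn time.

By Jackson's theorem, each station behaves as independent M/M/1.
Station 1: ρ₁ = 3.1/6.0 = 0.5167, L₁ = ρ₁/(1-ρ₁) = λ/(μ₁-λ) = 3.1/2.90 = 1.068966
Station 2: ρ₂ = 3.1/6.0 = 0.5167, L₂ = ρ₂/(1-ρ₂) = λ/(μ₂-λ) = 3.1/2.90 = 1.068966
Total: L = L₁ + L₂ = 1.068966 + 1.068966 = 2.13793
W = L/λ = 2.13793/3.1 = 0.6897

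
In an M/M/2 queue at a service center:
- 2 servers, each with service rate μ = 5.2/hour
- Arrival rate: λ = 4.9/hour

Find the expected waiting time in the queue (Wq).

Traffic intensity: ρ = λ/(cμ) = 4.9/(2×5.2) = 0.4712
Since ρ = 0.4712 < 1, system is stable.
Offered load a = λ/μ = cρ = 4.9/5.2 = 0.9423
P₀ = [ Σₙ₌₀^1 aⁿ/n! + a^2/(2!(1-ρ)) ]⁻¹
Σ = a^0/0! + a^1/1! = 1.0000 + 0.9423 = 1.9423
a^2/(2!(1-ρ)) = 0.8879/(2 × 0.5288) = 0.8395
P₀ = 1/(1.9423 + 0.8395) = 0.3595
Lq = P₀·a^2·ρ / (2!(1-ρ)²) = 0.3595 × 0.8879 × 0.4712 / (2 × 0.2797) = 0.2689
Wq = Lq/λ = 0.26886/4.9 = 0.05487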